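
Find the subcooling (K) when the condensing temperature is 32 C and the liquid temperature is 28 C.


Subcooling = T_cond - T_liquid
Subcooling = 32 - 28
Subcooling = 4 K

4


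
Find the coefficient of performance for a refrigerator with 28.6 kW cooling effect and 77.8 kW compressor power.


COP = Q_evap / W
COP = 28.6 / 77.8
COP = 0.368

0.368


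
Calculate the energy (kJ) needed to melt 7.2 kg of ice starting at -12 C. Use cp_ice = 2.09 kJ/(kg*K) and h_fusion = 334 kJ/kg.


Sensible heat = cp * dT = 2.09 * 12 = 25.08 kJ/kg
Total per kg = 25.08 + 334 = 359.08 kJ/kg
Q = m * total = 7.2 * 359.08
Q = 2585.4 kJ

2585.4


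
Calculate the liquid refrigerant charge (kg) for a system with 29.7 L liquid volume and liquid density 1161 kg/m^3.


Charge = V * rho / 1000
Charge = 29.7 * 1161 / 1000
Charge = 34.48 kg

34.48


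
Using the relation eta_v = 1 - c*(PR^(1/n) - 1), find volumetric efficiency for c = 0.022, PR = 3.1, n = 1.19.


PR^(1/n) = 3.1^(1/1.19) = 2.58767057
eta_v = 1 - 0.022 * (2.58767057 - 1)
eta_v = 0.9651

0.9651


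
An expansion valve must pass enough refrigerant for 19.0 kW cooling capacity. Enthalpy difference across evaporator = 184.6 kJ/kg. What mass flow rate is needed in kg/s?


m_dot = Q / dh
m_dot = 19.0 / 184.6
m_dot = 0.1029 kg/s

0.1029


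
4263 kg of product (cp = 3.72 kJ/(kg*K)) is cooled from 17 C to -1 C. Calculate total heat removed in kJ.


dT = 17 - (-1) = 18 K
Q = m * cp * dT = 4263 * 3.72 * 18
Q = 285450 kJ

285450


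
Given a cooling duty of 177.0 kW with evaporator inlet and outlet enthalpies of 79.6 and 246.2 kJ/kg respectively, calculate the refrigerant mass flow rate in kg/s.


dh = 246.2 - 79.6 = 166.6 kJ/kg
m_dot = Q / dh = 177.0 / 166.6 = 1.0624 kg/s

1.0624


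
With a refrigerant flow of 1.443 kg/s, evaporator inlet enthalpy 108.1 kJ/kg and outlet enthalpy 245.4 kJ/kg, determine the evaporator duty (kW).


dh = 245.4 - 108.1 = 137.3 kJ/kg
Q_evap = m_dot * dh = 1.443 * 137.3
Q_evap = 198.12 kW

198.12


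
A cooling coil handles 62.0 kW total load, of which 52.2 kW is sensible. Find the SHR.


SHR = Q_sensible / Q_total
SHR = 52.2 / 62.0
SHR = 0.842

0.842


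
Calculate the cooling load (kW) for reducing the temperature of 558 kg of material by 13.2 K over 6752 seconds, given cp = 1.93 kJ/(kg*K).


Q = m * cp * dT / t
Q = 558 * 1.93 * 13.2 / 6752
Q = 2.105 kW

2.105


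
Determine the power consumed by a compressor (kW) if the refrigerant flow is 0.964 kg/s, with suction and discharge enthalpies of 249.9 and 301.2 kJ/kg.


dh = 301.2 - 249.9 = 51.3 kJ/kg
W = m_dot * dh = 0.964 * 51.3 = 49.45 kW

49.45


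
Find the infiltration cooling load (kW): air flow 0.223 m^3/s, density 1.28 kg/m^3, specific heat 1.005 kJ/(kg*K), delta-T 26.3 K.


Q = V_dot * rho * cp * dT
Q = 0.223 * 1.28 * 1.005 * 26.3
Q = 7.545 kW

7.545


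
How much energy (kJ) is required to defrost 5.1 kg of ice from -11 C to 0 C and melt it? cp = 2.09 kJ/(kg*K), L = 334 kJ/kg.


Sensible heat = cp * dT = 2.09 * 11 = 22.99 kJ/kg
Total per kg = 22.99 + 334 = 356.99 kJ/kg
Q = m * total = 5.1 * 356.99
Q = 1820.6 kJ

1820.6


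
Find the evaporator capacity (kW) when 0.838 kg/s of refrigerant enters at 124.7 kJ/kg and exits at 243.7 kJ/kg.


dh = 243.7 - 124.7 = 119.0 kJ/kg
Q_evap = m_dot * dh = 0.838 * 119.0
Q_evap = 99.72 kW

99.72


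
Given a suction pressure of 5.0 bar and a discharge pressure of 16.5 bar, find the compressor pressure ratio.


PR = P_high / P_low
PR = 16.5 / 5.0
PR = 3.3

3.3


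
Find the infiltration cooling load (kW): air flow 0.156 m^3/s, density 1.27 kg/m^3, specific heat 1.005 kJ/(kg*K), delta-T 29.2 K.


Q = V_dot * rho * cp * dT
Q = 0.156 * 1.27 * 1.005 * 29.2
Q = 5.814 kW

5.814


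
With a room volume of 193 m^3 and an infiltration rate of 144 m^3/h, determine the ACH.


ACH = flow / volume
ACH = 144 / 193
ACH = 0.746

0.746


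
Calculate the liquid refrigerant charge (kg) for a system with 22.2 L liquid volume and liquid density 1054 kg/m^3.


Charge = V * rho / 1000
Charge = 22.2 * 1054 / 1000
Charge = 23.4 kg

23.4


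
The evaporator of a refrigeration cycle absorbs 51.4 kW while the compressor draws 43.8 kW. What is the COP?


COP = Q_evap / W
COP = 51.4 / 43.8
COP = 1.174

1.174


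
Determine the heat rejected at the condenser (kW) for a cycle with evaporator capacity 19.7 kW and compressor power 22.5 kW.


Q_cond = Q_evap + W
Q_cond = 19.7 + 22.5
Q_cond = 42.2 kW

42.2


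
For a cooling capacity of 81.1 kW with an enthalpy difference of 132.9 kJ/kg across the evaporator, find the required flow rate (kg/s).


m_dot = Q / dh
m_dot = 81.1 / 132.9
m_dot = 0.6102 kg/s

0.6102


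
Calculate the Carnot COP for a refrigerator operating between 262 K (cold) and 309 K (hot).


dT = 309 - 262 = 47 K
COP_carnot = T_cold / dT = 262 / 47
COP_carnot = 5.574

5.574


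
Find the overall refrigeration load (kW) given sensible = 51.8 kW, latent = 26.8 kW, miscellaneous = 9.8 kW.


Q_total = Q_s + Q_l + Q_misc
Q_total = 51.8 + 26.8 + 9.8
Q_total = 88.4 kW

88.4


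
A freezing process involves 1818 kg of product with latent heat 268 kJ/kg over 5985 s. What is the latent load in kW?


Q_lat = m * h_fg / t
Q_lat = 1818 * 268 / 5985
Q_lat = 81.41 kW

81.41


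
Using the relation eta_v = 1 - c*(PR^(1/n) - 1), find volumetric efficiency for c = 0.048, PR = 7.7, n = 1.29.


PR^(1/n) = 7.7^(1/1.29) = 4.86633623
eta_v = 1 - 0.048 * (4.86633623 - 1)
eta_v = 0.8144

0.8144


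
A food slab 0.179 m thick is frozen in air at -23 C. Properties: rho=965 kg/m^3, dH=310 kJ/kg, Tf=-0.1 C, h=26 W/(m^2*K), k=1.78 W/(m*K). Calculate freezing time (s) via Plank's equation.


dT = -0.1 - (-23) = 22.9 K
term1 = a/(2h) = 0.179/(2*26) = 0.003442307692
term2 = a^2/(8k) = 0.179^2/(8*1.78) = 0.002250070225
t = rho*dH*1000/dT * (term1 + term2)
t = 965*310*1000/22.9 * (0.003442307692 + 0.002250070225)
t = 74361 s

74361


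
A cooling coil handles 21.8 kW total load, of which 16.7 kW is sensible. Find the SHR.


SHR = Q_sensible / Q_total
SHR = 16.7 / 21.8
SHR = 0.766

0.766


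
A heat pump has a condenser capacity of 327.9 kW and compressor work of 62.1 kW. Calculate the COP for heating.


COP_hp = Q_cond / W
COP_hp = 327.9 / 62.1
COP_hp = 5.28

5.28


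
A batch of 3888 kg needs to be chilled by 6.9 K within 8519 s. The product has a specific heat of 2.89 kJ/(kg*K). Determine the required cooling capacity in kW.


Q = m * cp * dT / t
Q = 3888 * 2.89 * 6.9 / 8519
Q = 9.101 kW

9.101


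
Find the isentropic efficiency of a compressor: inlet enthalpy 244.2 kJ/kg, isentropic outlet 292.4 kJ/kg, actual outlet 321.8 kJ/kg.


dh_ideal = 292.4 - 244.2 = 48.2 kJ/kg
dh_actual = 321.8 - 244.2 = 77.6 kJ/kg
eta_s = dh_ideal / dh_actual = 48.2 / 77.6
eta_s = 0.6211

0.6211


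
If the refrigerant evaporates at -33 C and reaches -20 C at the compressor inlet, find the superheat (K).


Superheat = T_suction - T_evap
Superheat = -20 - (-33)
Superheat = 13 K

13


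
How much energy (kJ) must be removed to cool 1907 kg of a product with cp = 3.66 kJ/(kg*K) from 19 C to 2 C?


dT = 19 - (2) = 17 K
Q = m * cp * dT = 1907 * 3.66 * 17
Q = 118654 kJ

118654


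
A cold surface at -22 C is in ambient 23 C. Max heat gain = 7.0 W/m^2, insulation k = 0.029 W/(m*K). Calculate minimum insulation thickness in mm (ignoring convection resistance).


dT = 23 - (-22) = 45 K
thickness = k * dT / q_max * 1000
thickness = 0.029 * 45 / 7.0 * 1000
thickness = 186.4 mm

186.4


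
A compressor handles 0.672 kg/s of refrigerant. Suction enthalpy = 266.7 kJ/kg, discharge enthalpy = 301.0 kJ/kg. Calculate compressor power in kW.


dh = 301.0 - 266.7 = 34.3 kJ/kg
W = m_dot * dh = 0.672 * 34.3 = 23.05 kW

23.05


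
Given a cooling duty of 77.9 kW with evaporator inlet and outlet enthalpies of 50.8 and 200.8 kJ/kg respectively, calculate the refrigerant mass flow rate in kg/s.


dh = 200.8 - 50.8 = 150.0 kJ/kg
m_dot = Q / dh = 77.9 / 150.0 = 0.5193 kg/s

0.5193


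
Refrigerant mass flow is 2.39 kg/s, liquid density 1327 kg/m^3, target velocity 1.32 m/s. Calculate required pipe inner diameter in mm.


A = m_dot / (rho * v) = 2.39 / (1327 * 1.32) = 0.001364435615 m^2
d = sqrt(4*A/pi) * 1000
d = 41.7 mm

41.7


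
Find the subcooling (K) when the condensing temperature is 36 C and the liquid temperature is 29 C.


Subcooling = T_cond - T_liquid
Subcooling = 36 - 29
Subcooling = 7 K

7


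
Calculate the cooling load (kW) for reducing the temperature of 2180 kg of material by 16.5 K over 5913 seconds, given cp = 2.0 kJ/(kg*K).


Q = m * cp * dT / t
Q = 2180 * 2.0 * 16.5 / 5913
Q = 12.166 kW

12.166


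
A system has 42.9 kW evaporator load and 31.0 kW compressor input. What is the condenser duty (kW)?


Q_cond = Q_evap + W
Q_cond = 42.9 + 31.0
Q_cond = 73.9 kW

73.9


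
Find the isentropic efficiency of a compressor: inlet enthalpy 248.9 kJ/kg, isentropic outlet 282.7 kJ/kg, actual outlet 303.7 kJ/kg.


dh_ideal = 282.7 - 248.9 = 33.8 kJ/kg
dh_actual = 303.7 - 248.9 = 54.8 kJ/kg
eta_s = dh_ideal / dh_actual = 33.8 / 54.8
eta_s = 0.6168

0.6168


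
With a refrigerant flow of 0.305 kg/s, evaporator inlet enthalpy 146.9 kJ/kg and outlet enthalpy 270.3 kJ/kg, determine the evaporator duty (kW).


dh = 270.3 - 146.9 = 123.4 kJ/kg
Q_evap = m_dot * dh = 0.305 * 123.4
Q_evap = 37.64 kW

37.64


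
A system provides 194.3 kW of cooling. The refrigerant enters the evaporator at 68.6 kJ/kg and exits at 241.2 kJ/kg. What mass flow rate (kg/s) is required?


dh = 241.2 - 68.6 = 172.6 kJ/kg
m_dot = Q / dh = 194.3 / 172.6 = 1.1257 kg/s

1.1257


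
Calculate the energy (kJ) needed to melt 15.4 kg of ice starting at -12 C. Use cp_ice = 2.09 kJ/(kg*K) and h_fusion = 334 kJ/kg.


Sensible heat = cp * dT = 2.09 * 12 = 25.08 kJ/kg
Total per kg = 25.08 + 334 = 359.08 kJ/kg
Q = m * total = 15.4 * 359.08
Q = 5529.8 kJ

5529.8


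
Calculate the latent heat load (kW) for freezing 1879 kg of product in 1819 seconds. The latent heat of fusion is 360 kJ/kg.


Q_lat = m * h_fg / t
Q_lat = 1879 * 360 / 1819
Q_lat = 371.87 kW

371.87


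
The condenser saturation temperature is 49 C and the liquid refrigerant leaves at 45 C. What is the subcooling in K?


Subcooling = T_cond - T_liquid
Subcooling = 49 - 45
Subcooling = 4 K

4


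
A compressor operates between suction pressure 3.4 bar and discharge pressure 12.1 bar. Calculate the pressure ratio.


PR = P_high / P_low
PR = 12.1 / 3.4
PR = 3.559

3.559


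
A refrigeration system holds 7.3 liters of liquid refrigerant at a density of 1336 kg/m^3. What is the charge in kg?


Charge = V * rho / 1000
Charge = 7.3 * 1336 / 1000
Charge = 9.75 kg

9.75


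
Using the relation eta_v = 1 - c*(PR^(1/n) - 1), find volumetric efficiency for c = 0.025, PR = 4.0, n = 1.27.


PR^(1/n) = 4.0^(1/1.27) = 2.97894843
eta_v = 1 - 0.025 * (2.97894843 - 1)
eta_v = 0.9505

0.9505


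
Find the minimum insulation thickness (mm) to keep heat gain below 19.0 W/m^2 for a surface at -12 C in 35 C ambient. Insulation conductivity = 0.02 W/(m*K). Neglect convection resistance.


dT = 35 - (-12) = 47 K
thickness = k * dT / q_max * 1000
thickness = 0.02 * 47 / 19.0 * 1000
thickness = 49.5 mm

49.5


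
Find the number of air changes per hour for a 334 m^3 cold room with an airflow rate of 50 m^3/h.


ACH = flow / volume
ACH = 50 / 334
ACH = 0.15

0.15


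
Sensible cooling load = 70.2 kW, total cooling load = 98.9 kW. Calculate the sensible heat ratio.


SHR = Q_sensible / Q_total
SHR = 70.2 / 98.9
SHR = 0.71

0.71


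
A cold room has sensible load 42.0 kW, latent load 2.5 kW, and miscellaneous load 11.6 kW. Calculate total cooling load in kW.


Q_total = Q_s + Q_l + Q_misc
Q_total = 42.0 + 2.5 + 11.6
Q_total = 56.1 kW

56.1


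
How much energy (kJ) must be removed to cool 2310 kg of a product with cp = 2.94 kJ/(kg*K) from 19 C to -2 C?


dT = 19 - (-2) = 21 K
Q = m * cp * dT = 2310 * 2.94 * 21
Q = 142619 kJ

142619


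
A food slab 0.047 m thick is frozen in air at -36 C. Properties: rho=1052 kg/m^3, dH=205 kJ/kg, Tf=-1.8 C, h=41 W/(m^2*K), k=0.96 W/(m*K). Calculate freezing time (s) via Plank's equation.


dT = -1.8 - (-36) = 34.2 K
term1 = a/(2h) = 0.047/(2*41) = 0.0005731707317
term2 = a^2/(8k) = 0.047^2/(8*0.96) = 0.0002876302083
t = rho*dH*1000/dT * (term1 + term2)
t = 1052*205*1000/34.2 * (0.0005731707317 + 0.0002876302083)
t = 5428 s

5428


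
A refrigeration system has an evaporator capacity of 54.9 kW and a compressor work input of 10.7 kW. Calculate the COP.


COP = Q_evap / W
COP = 54.9 / 10.7
COP = 5.131

5.131


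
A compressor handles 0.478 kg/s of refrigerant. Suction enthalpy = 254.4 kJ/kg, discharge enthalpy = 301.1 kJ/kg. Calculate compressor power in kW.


dh = 301.1 - 254.4 = 46.7 kJ/kg
W = m_dot * dh = 0.478 * 46.7 = 22.32 kW

22.32


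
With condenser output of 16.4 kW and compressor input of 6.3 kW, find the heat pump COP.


COP_hp = Q_cond / W
COP_hp = 16.4 / 6.3
COP_hp = 2.603

2.603


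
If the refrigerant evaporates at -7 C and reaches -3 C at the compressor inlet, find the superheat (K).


Superheat = T_suction - T_evap
Superheat = -3 - (-7)
Superheat = 4 K

4


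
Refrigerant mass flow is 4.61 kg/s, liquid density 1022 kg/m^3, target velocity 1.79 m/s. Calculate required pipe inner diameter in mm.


A = m_dot / (rho * v) = 4.61 / (1022 * 1.79) = 0.002519979447 m^2
d = sqrt(4*A/pi) * 1000
d = 56.6 mm

56.6


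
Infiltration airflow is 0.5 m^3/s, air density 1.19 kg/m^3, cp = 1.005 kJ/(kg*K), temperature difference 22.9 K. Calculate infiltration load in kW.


Q = V_dot * rho * cp * dT
Q = 0.5 * 1.19 * 1.005 * 22.9
Q = 13.694 kW

13.694


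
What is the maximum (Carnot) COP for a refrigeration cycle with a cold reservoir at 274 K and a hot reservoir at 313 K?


dT = 313 - 274 = 39 K
COP_carnot = T_cold / dT = 274 / 39
COP_carnot = 7.026

7.026


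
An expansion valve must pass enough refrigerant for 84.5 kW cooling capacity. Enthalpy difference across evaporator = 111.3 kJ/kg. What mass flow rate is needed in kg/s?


m_dot = Q / dh
m_dot = 84.5 / 111.3
m_dot = 0.7592 kg/s

0.7592


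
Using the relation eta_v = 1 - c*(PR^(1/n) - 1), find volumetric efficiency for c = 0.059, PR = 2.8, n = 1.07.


PR^(1/n) = 2.8^(1/1.07) = 2.61760856
eta_v = 1 - 0.059 * (2.61760856 - 1)
eta_v = 0.9046

0.9046


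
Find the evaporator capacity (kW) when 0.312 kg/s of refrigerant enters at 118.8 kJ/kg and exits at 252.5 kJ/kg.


dh = 252.5 - 118.8 = 133.7 kJ/kg
Q_evap = m_dot * dh = 0.312 * 133.7
Q_evap = 41.71 kW

41.71


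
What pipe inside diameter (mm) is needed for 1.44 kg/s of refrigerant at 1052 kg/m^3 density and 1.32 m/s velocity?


A = m_dot / (rho * v) = 1.44 / (1052 * 1.32) = 0.001036985828 m^2
d = sqrt(4*A/pi) * 1000
d = 36.3 mm

36.3


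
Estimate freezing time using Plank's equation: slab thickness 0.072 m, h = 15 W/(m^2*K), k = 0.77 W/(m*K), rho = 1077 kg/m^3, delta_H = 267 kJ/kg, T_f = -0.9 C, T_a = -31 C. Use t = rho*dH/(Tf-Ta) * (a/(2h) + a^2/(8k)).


dT = -0.9 - (-31) = 30.1 K
term1 = a/(2h) = 0.072/(2*15) = 0.0024
term2 = a^2/(8k) = 0.072^2/(8*0.77) = 0.0008415584416
t = rho*dH*1000/dT * (term1 + term2)
t = 1077*267*1000/30.1 * (0.0024 + 0.0008415584416)
t = 30968 s

30968


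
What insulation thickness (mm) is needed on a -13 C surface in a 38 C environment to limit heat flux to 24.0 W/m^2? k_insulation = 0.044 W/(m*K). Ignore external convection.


dT = 38 - (-13) = 51 K
thickness = k * dT / q_max * 1000
thickness = 0.044 * 51 / 24.0 * 1000
thickness = 93.5 mm

93.5


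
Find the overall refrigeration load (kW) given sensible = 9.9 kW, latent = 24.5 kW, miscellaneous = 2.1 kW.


Q_total = Q_s + Q_l + Q_misc
Q_total = 9.9 + 24.5 + 2.1
Q_total = 36.5 kW

36.5


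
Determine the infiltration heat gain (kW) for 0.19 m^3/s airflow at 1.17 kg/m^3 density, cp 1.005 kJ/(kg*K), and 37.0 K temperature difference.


Q = V_dot * rho * cp * dT
Q = 0.19 * 1.17 * 1.005 * 37.0
Q = 8.266 kW

8.266


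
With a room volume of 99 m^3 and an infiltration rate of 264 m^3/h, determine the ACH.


ACH = flow / volume
ACH = 264 / 99
ACH = 2.667

2.667


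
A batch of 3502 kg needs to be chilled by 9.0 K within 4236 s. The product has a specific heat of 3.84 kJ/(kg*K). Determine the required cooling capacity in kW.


Q = m * cp * dT / t
Q = 3502 * 3.84 * 9.0 / 4236
Q = 28.572 kW

28.572


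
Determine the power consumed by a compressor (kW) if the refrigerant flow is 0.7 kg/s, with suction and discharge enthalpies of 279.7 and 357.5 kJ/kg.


dh = 357.5 - 279.7 = 77.8 kJ/kg
W = m_dot * dh = 0.7 * 77.8 = 54.46 kW

54.46


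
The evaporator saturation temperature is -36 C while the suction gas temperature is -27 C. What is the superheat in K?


Superheat = T_suction - T_evap
Superheat = -27 - (-36)
Superheat = 9 K

9


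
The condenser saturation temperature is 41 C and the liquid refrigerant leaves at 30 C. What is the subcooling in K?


Subcooling = T_cond - T_liquid
Subcooling = 41 - 30
Subcooling = 11 K

11


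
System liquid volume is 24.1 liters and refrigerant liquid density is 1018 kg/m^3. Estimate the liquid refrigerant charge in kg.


Charge = V * rho / 1000
Charge = 24.1 * 1018 / 1000
Charge = 24.53 kg

24.53


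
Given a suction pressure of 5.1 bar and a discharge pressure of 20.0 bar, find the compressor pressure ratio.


PR = P_high / P_low
PR = 20.0 / 5.1
PR = 3.922

3.922


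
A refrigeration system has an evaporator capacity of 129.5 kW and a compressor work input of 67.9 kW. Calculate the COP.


COP = Q_evap / W
COP = 129.5 / 67.9
COP = 1.907

1.907


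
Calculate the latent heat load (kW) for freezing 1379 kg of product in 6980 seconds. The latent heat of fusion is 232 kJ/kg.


Q_lat = m * h_fg / t
Q_lat = 1379 * 232 / 6980
Q_lat = 45.83 kW

45.83


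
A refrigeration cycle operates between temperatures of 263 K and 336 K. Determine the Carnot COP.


dT = 336 - 263 = 73 K
COP_carnot = T_cold / dT = 263 / 73
COP_carnot = 3.603

3.603


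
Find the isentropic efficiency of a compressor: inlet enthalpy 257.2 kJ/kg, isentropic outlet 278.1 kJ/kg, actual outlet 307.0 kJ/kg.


dh_ideal = 278.1 - 257.2 = 20.9 kJ/kg
dh_actual = 307.0 - 257.2 = 49.8 kJ/kg
eta_s = dh_ideal / dh_actual = 20.9 / 49.8
eta_s = 0.4197

0.4197


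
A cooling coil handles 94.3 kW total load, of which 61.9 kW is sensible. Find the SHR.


SHR = Q_sensible / Q_total
SHR = 61.9 / 94.3
SHR = 0.656

0.656


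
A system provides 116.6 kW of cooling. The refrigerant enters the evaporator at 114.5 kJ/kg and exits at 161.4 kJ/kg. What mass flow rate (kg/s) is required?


dh = 161.4 - 114.5 = 46.9 kJ/kg
m_dot = Q / dh = 116.6 / 46.9 = 2.4861 kg/s

2.4861


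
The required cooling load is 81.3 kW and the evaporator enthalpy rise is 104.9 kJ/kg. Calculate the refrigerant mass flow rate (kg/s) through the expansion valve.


m_dot = Q / dh
m_dot = 81.3 / 104.9
m_dot = 0.775 kg/s

0.775


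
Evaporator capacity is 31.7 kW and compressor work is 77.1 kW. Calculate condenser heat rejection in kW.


Q_cond = Q_evap + W
Q_cond = 31.7 + 77.1
Q_cond = 108.8 kW

108.8


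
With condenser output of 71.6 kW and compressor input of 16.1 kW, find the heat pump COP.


COP_hp = Q_cond / W
COP_hp = 71.6 / 16.1
COP_hp = 4.447

4.447


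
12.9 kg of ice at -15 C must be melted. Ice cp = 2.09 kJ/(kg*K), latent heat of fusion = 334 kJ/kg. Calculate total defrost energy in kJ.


Sensible heat = cp * dT = 2.09 * 15 = 31.35 kJ/kg
Total per kg = 31.35 + 334 = 365.35 kJ/kg
Q = m * total = 12.9 * 365.35
Q = 4713.0 kJ

4713.0


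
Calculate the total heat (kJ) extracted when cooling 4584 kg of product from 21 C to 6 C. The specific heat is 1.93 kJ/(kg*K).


dT = 21 - (6) = 15 K
Q = m * cp * dT = 4584 * 1.93 * 15
Q = 132707 kJ

132707


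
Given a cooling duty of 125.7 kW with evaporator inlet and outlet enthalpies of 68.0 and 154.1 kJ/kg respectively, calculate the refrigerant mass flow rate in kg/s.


dh = 154.1 - 68.0 = 86.1 kJ/kg
m_dot = Q / dh = 125.7 / 86.1 = 1.4599 kg/s

1.4599


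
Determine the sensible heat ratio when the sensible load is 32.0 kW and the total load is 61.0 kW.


SHR = Q_sensible / Q_total
SHR = 32.0 / 61.0
SHR = 0.525

0.525


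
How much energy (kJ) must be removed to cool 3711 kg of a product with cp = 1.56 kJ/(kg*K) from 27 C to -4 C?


dT = 27 - (-4) = 31 K
Q = m * cp * dT = 3711 * 1.56 * 31
Q = 179464 kJ

179464


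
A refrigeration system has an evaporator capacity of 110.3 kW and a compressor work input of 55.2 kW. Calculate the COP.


COP = Q_evap / W
COP = 110.3 / 55.2
COP = 1.998

1.998


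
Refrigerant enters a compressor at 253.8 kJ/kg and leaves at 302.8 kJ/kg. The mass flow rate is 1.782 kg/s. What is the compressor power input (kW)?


dh = 302.8 - 253.8 = 49.0 kJ/kg
W = m_dot * dh = 1.782 * 49.0 = 87.32 kW

87.32


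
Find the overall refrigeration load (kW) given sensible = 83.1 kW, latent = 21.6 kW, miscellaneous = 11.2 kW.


Q_total = Q_s + Q_l + Q_misc
Q_total = 83.1 + 21.6 + 11.2
Q_total = 115.9 kW

115.9


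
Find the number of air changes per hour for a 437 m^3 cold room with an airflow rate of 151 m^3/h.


ACH = flow / volume
ACH = 151 / 437
ACH = 0.346

0.346


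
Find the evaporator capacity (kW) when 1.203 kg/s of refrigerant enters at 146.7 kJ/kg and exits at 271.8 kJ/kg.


dh = 271.8 - 146.7 = 125.1 kJ/kg
Q_evap = m_dot * dh = 1.203 * 125.1
Q_evap = 150.5 kW

150.5


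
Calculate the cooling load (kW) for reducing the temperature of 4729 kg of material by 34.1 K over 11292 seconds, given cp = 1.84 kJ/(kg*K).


Q = m * cp * dT / t
Q = 4729 * 1.84 * 34.1 / 11292
Q = 26.277 kW

26.277


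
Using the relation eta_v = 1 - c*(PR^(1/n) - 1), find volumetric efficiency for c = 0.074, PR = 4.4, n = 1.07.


PR^(1/n) = 4.4^(1/1.07) = 3.99353635
eta_v = 1 - 0.074 * (3.99353635 - 1)
eta_v = 0.7785

0.7785


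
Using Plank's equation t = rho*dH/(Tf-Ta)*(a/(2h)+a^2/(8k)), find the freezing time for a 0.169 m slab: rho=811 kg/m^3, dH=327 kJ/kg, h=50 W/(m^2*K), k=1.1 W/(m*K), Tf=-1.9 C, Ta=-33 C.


dT = -1.9 - (-33) = 31.1 K
term1 = a/(2h) = 0.169/(2*50) = 0.00169
term2 = a^2/(8k) = 0.169^2/(8*1.1) = 0.003245568182
t = rho*dH*1000/dT * (term1 + term2)
t = 811*327*1000/31.1 * (0.00169 + 0.003245568182)
t = 42087 s

42087


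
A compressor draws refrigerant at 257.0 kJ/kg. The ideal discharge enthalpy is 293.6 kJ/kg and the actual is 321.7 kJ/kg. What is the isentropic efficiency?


dh_ideal = 293.6 - 257.0 = 36.6 kJ/kg
dh_actual = 321.7 - 257.0 = 64.7 kJ/kg
eta_s = dh_ideal / dh_actual = 36.6 / 64.7
eta_s = 0.5657

0.5657


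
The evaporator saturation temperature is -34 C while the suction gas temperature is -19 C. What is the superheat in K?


Superheat = T_suction - T_evap
Superheat = -19 - (-34)
Superheat = 15 K

15


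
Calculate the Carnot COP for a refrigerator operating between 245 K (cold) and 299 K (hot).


dT = 299 - 245 = 54 K
COP_carnot = T_cold / dT = 245 / 54
COP_carnot = 4.537

4.537


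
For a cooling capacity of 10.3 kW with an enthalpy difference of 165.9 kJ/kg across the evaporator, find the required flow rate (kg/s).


m_dot = Q / dh
m_dot = 10.3 / 165.9
m_dot = 0.0621 kg/s

0.0621


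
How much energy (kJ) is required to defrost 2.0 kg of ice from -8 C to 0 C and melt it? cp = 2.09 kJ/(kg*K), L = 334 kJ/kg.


Sensible heat = cp * dT = 2.09 * 8 = 16.72 kJ/kg
Total per kg = 16.72 + 334 = 350.72 kJ/kg
Q = m * total = 2.0 * 350.72
Q = 701.4 kJ

701.4


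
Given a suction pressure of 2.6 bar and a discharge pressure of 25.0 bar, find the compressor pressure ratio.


PR = P_high / P_low
PR = 25.0 / 2.6
PR = 9.615

9.615


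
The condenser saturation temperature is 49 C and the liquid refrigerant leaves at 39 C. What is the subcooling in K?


Subcooling = T_cond - T_liquid
Subcooling = 49 - 39
Subcooling = 10 K

10


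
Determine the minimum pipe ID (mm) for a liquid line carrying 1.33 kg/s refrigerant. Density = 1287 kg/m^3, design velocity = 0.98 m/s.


A = m_dot / (rho * v) = 1.33 / (1287 * 0.98) = 0.001054501055 m^2
d = sqrt(4*A/pi) * 1000
d = 36.6 mm

36.6


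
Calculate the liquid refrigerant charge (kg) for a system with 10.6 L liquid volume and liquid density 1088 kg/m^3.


Charge = V * rho / 1000
Charge = 10.6 * 1088 / 1000
Charge = 11.53 kg

11.53


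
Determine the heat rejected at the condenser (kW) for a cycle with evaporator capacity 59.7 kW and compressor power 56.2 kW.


Q_cond = Q_evap + W
Q_cond = 59.7 + 56.2
Q_cond = 115.9 kW

115.9


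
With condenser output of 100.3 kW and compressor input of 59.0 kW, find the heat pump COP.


COP_hp = Q_cond / W
COP_hp = 100.3 / 59.0
COP_hp = 1.7

1.7


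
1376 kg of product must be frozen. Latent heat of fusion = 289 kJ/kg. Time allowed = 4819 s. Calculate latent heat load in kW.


Q_lat = m * h_fg / t
Q_lat = 1376 * 289 / 4819
Q_lat = 82.52 kW

82.52


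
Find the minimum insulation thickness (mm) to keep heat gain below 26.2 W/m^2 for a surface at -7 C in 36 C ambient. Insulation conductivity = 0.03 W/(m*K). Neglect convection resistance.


dT = 36 - (-7) = 43 K
thickness = k * dT / q_max * 1000
thickness = 0.03 * 43 / 26.2 * 1000
thickness = 49.2 mm

49.2


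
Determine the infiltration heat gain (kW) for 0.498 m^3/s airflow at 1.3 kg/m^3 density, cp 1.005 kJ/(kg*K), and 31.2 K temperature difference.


Q = V_dot * rho * cp * dT
Q = 0.498 * 1.3 * 1.005 * 31.2
Q = 20.3 kW

20.3


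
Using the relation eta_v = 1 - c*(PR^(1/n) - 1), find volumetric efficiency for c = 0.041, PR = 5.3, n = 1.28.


PR^(1/n) = 5.3^(1/1.28) = 3.67993818
eta_v = 1 - 0.041 * (3.67993818 - 1)
eta_v = 0.8901

0.8901


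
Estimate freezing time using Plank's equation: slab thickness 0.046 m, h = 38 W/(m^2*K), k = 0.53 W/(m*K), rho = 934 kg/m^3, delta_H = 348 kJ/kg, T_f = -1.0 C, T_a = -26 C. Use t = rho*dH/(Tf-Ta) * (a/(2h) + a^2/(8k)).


dT = -1.0 - (-26) = 25.0 K
term1 = a/(2h) = 0.046/(2*38) = 0.0006052631579
term2 = a^2/(8k) = 0.046^2/(8*0.53) = 0.0004990566038
t = rho*dH*1000/dT * (term1 + term2)
t = 934*348*1000/25.0 * (0.0006052631579 + 0.0004990566038)
t = 14358 s

14358


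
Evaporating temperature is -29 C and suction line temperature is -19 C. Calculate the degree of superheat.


Superheat = T_suction - T_evap
Superheat = -19 - (-29)
Superheat = 10 K

10


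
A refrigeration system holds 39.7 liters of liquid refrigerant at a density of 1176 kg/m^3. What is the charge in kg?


Charge = V * rho / 1000
Charge = 39.7 * 1176 / 1000
Charge = 46.69 kg

46.69


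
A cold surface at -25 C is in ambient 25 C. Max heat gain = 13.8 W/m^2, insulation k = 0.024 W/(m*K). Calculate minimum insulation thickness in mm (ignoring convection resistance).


dT = 25 - (-25) = 50 K
thickness = k * dT / q_max * 1000
thickness = 0.024 * 50 / 13.8 * 1000
thickness = 87.0 mm

87.0


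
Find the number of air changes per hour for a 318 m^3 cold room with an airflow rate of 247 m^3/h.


ACH = flow / volume
ACH = 247 / 318
ACH = 0.777

0.777


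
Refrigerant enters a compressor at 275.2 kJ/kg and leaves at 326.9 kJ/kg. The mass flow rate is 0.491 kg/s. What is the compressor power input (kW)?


dh = 326.9 - 275.2 = 51.7 kJ/kg
W = m_dot * dh = 0.491 * 51.7 = 25.38 kW

25.38


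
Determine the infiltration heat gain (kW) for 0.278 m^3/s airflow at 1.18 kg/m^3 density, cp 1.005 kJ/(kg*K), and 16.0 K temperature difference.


Q = V_dot * rho * cp * dT
Q = 0.278 * 1.18 * 1.005 * 16.0
Q = 5.275 kW

5.275


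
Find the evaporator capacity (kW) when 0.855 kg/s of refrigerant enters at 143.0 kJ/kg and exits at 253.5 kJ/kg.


dh = 253.5 - 143.0 = 110.5 kJ/kg
Q_evap = m_dot * dh = 0.855 * 110.5
Q_evap = 94.48 kW

94.48


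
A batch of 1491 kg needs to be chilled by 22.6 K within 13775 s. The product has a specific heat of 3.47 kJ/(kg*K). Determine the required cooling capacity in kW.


Q = m * cp * dT / t
Q = 1491 * 3.47 * 22.6 / 13775
Q = 8.488 kW

8.488


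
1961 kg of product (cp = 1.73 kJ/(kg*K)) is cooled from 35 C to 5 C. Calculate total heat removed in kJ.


dT = 35 - (5) = 30 K
Q = m * cp * dT = 1961 * 1.73 * 30
Q = 101776 kJ

101776


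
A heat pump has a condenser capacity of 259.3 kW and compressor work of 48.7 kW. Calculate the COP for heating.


COP_hp = Q_cond / W
COP_hp = 259.3 / 48.7
COP_hp = 5.324

5.324


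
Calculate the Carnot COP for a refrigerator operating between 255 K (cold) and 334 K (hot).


dT = 334 - 255 = 79 K
COP_carnot = T_cold / dT = 255 / 79
COP_carnot = 3.228

3.228


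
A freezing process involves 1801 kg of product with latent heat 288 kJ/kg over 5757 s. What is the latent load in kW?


Q_lat = m * h_fg / t
Q_lat = 1801 * 288 / 5757
Q_lat = 90.1 kW

90.1


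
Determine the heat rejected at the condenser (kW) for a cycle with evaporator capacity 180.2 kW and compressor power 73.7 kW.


Q_cond = Q_evap + W
Q_cond = 180.2 + 73.7
Q_cond = 253.9 kW

253.9


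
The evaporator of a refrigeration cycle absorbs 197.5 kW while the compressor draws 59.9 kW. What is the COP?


COP = Q_evap / W
COP = 197.5 / 59.9
COP = 3.297

3.297


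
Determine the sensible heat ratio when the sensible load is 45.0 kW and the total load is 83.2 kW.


SHR = Q_sensible / Q_total
SHR = 45.0 / 83.2
SHR = 0.541

0.541


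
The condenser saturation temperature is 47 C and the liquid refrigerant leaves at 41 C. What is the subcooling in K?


Subcooling = T_cond - T_liquid
Subcooling = 47 - 41
Subcooling = 6 K

6


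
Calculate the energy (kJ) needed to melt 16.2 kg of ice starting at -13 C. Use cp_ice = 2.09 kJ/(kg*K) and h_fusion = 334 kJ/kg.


Sensible heat = cp * dT = 2.09 * 13 = 27.17 kJ/kg
Total per kg = 27.17 + 334 = 361.17 kJ/kg
Q = m * total = 16.2 * 361.17
Q = 5851.0 kJ

5851.0


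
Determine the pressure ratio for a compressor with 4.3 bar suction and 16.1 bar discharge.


PR = P_high / P_low
PR = 16.1 / 4.3
PR = 3.744

3.744


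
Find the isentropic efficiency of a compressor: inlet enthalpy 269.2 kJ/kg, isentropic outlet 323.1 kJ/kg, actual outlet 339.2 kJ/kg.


dh_ideal = 323.1 - 269.2 = 53.9 kJ/kg
dh_actual = 339.2 - 269.2 = 70.0 kJ/kg
eta_s = dh_ideal / dh_actual = 53.9 / 70.0
eta_s = 0.77

0.77


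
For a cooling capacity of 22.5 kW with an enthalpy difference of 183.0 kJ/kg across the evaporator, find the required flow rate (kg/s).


m_dot = Q / dh
m_dot = 22.5 / 183.0
m_dot = 0.123 kg/s

0.123


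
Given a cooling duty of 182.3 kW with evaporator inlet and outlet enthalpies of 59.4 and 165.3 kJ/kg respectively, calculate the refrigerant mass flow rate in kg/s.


dh = 165.3 - 59.4 = 105.9 kJ/kg
m_dot = Q / dh = 182.3 / 105.9 = 1.7214 kg/s

1.7214


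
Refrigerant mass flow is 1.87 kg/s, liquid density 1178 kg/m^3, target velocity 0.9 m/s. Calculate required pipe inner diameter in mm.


A = m_dot / (rho * v) = 1.87 / (1178 * 0.9) = 0.001763818148 m^2
d = sqrt(4*A/pi) * 1000
d = 47.4 mm

47.4


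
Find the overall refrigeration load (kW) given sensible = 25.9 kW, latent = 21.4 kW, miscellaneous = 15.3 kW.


Q_total = Q_s + Q_l + Q_misc
Q_total = 25.9 + 21.4 + 15.3
Q_total = 62.6 kW

62.6


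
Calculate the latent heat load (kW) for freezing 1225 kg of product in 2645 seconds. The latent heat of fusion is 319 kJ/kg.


Q_lat = m * h_fg / t
Q_lat = 1225 * 319 / 2645
Q_lat = 147.74 kW

147.74


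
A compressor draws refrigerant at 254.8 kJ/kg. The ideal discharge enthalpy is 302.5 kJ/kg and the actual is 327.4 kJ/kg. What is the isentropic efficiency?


dh_ideal = 302.5 - 254.8 = 47.7 kJ/kg
dh_actual = 327.4 - 254.8 = 72.6 kJ/kg
eta_s = dh_ideal / dh_actual = 47.7 / 72.6
eta_s = 0.657

0.657


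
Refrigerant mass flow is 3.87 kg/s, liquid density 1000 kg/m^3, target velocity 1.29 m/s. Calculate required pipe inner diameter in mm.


A = m_dot / (rho * v) = 3.87 / (1000 * 1.29) = 0.003 m^2
d = sqrt(4*A/pi) * 1000
d = 61.8 mm

61.8


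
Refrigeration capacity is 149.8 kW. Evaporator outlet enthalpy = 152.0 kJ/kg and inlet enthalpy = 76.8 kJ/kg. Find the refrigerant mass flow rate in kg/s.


dh = 152.0 - 76.8 = 75.2 kJ/kg
m_dot = Q / dh = 149.8 / 75.2 = 1.992 kg/s

1.992


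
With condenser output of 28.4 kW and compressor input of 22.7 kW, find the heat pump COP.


COP_hp = Q_cond / W
COP_hp = 28.4 / 22.7
COP_hp = 1.251

1.251


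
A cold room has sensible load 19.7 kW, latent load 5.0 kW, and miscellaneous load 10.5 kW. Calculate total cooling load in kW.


Q_total = Q_s + Q_l + Q_misc
Q_total = 19.7 + 5.0 + 10.5
Q_total = 35.2 kW

35.2


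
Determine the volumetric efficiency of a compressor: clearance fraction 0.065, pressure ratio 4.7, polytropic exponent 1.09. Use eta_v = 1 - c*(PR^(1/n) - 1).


PR^(1/n) = 4.7^(1/1.09) = 4.13621913
eta_v = 1 - 0.065 * (4.13621913 - 1)
eta_v = 0.7961

0.7961


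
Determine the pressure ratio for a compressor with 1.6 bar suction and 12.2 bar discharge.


PR = P_high / P_low
PR = 12.2 / 1.6
PR = 7.625

7.625


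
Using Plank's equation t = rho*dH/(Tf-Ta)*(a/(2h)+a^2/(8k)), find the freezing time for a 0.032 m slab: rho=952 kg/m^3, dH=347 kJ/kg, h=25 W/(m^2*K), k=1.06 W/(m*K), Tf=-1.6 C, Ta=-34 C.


dT = -1.6 - (-34) = 32.4 K
term1 = a/(2h) = 0.032/(2*25) = 0.00064
term2 = a^2/(8k) = 0.032^2/(8*1.06) = 0.000120754717
t = rho*dH*1000/dT * (term1 + term2)
t = 952*347*1000/32.4 * (0.00064 + 0.000120754717)
t = 7757 s

7757


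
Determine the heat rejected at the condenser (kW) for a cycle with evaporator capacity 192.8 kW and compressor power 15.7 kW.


Q_cond = Q_evap + W
Q_cond = 192.8 + 15.7
Q_cond = 208.5 kW

208.5


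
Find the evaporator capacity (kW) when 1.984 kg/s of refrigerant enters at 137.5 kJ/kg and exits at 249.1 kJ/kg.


dh = 249.1 - 137.5 = 111.6 kJ/kg
Q_evap = m_dot * dh = 1.984 * 111.6
Q_evap = 221.41 kW

221.41


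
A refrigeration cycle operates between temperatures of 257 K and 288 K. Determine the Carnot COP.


dT = 288 - 257 = 31 K
COP_carnot = T_cold / dT = 257 / 31
COP_carnot = 8.29

8.29


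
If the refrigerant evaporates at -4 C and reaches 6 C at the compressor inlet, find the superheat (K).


Superheat = T_suction - T_evap
Superheat = 6 - (-4)
Superheat = 10 K

10


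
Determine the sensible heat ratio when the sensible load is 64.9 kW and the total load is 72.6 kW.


SHR = Q_sensible / Q_total
SHR = 64.9 / 72.6
SHR = 0.894

0.894


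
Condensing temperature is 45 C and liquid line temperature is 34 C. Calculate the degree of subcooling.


Subcooling = T_cond - T_liquid
Subcooling = 45 - 34
Subcooling = 11 K

11


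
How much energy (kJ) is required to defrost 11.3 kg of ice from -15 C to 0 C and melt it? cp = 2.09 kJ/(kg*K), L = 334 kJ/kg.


Sensible heat = cp * dT = 2.09 * 15 = 31.35 kJ/kg
Total per kg = 31.35 + 334 = 365.35 kJ/kg
Q = m * total = 11.3 * 365.35
Q = 4128.5 kJ

4128.5


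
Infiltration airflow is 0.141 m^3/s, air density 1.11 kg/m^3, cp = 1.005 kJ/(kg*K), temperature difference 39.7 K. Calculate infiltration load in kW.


Q = V_dot * rho * cp * dT
Q = 0.141 * 1.11 * 1.005 * 39.7
Q = 6.245 kW

6.245


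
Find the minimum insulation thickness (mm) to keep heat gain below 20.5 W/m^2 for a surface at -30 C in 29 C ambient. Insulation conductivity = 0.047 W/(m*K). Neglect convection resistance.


dT = 29 - (-30) = 59 K
thickness = k * dT / q_max * 1000
thickness = 0.047 * 59 / 20.5 * 1000
thickness = 135.3 mm

135.3


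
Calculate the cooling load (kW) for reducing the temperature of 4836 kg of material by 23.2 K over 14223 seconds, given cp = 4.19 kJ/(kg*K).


Q = m * cp * dT / t
Q = 4836 * 4.19 * 23.2 / 14223
Q = 33.052 kW

33.052


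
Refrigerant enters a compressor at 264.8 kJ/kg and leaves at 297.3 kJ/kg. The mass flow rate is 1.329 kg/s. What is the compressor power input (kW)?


dh = 297.3 - 264.8 = 32.5 kJ/kg
W = m_dot * dh = 1.329 * 32.5 = 43.19 kW

43.19


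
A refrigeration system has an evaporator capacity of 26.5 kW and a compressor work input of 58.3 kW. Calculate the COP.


COP = Q_evap / W
COP = 26.5 / 58.3
COP = 0.455

0.455


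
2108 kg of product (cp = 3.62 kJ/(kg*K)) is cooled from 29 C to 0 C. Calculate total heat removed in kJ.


dT = 29 - (0) = 29 K
Q = m * cp * dT = 2108 * 3.62 * 29
Q = 221298 kJ

221298


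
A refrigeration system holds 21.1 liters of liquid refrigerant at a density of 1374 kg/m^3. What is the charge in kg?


Charge = V * rho / 1000
Charge = 21.1 * 1374 / 1000
Charge = 28.99 kg

28.99


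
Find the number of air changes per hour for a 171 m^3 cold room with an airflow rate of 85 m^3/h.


ACH = flow / volume
ACH = 85 / 171
ACH = 0.497

0.497


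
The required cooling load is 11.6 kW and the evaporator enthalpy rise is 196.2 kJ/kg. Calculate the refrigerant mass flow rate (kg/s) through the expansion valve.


m_dot = Q / dh
m_dot = 11.6 / 196.2
m_dot = 0.0591 kg/s

0.0591


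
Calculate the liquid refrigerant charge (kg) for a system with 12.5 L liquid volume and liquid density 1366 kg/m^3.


Charge = V * rho / 1000
Charge = 12.5 * 1366 / 1000
Charge = 17.08 kg

17.08


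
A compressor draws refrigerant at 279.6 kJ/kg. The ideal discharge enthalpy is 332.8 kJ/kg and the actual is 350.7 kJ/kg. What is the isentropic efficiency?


dh_ideal = 332.8 - 279.6 = 53.2 kJ/kg
dh_actual = 350.7 - 279.6 = 71.1 kJ/kg
eta_s = dh_ideal / dh_actual = 53.2 / 71.1
eta_s = 0.7482

0.7482


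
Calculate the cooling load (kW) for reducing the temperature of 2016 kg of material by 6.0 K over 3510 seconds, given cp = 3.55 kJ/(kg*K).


Q = m * cp * dT / t
Q = 2016 * 3.55 * 6.0 / 3510
Q = 12.234 kW

12.234


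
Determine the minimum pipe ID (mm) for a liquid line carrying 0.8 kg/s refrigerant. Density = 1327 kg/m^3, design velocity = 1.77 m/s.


A = m_dot / (rho * v) = 0.8 / (1327 * 1.77) = 0.0003406009051 m^2
d = sqrt(4*A/pi) * 1000
d = 20.8 mm

20.8


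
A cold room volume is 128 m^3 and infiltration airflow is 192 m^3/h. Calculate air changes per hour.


ACH = flow / volume
ACH = 192 / 128
ACH = 1.5

1.5


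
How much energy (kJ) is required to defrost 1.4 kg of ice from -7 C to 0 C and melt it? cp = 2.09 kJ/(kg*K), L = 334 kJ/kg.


Sensible heat = cp * dT = 2.09 * 7 = 14.63 kJ/kg
Total per kg = 14.63 + 334 = 348.63 kJ/kg
Q = m * total = 1.4 * 348.63
Q = 488.1 kJ

488.1


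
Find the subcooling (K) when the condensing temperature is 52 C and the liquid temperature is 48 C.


Subcooling = T_cond - T_liquid
Subcooling = 52 - 48
Subcooling = 4 K

4


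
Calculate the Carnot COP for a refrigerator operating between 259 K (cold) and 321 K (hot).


dT = 321 - 259 = 62 K
COP_carnot = T_cold / dT = 259 / 62
COP_carnot = 4.177

4.177


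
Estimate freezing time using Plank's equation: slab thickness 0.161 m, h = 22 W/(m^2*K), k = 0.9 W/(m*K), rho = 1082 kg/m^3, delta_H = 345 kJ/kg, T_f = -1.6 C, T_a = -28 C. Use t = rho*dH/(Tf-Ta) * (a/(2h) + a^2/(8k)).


dT = -1.6 - (-28) = 26.4 K
term1 = a/(2h) = 0.161/(2*22) = 0.003659090909
term2 = a^2/(8k) = 0.161^2/(8*0.9) = 0.003600138889
t = rho*dH*1000/dT * (term1 + term2)
t = 1082*345*1000/26.4 * (0.003659090909 + 0.003600138889)
t = 102644 s

102644


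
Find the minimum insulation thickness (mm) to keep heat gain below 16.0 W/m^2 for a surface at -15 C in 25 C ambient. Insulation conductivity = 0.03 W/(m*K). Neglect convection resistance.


dT = 25 - (-15) = 40 K
thickness = k * dT / q_max * 1000
thickness = 0.03 * 40 / 16.0 * 1000
thickness = 75.0 mm

75.0
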